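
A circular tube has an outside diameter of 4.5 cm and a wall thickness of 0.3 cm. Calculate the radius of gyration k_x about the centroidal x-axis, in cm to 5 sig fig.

k_x ≈ 1.4887 cm

Split into non-overlapping primitives; take the origin at the lower-left of the bounding box.
Outer circle: ⌀4.5, A = 15.90431 cm², y = 2.25 cm, Ī = 20.1289 cm⁴.
Bore (subtracted): ⌀3.9, A = 11.94591 cm², y = 2.25 cm, Ī = 11.35608 cm⁴.
By symmetry the centroid is at mid-height, ȳ = 2.25 cm.
All pieces are centred on the centroidal x-axis, so I = ΣĪ (holes subtracted) = 8.772819 cm⁴.
Radius of gyration: k = √(I/A) = √(8.772819 / 3.958407) = 1.488707 cm.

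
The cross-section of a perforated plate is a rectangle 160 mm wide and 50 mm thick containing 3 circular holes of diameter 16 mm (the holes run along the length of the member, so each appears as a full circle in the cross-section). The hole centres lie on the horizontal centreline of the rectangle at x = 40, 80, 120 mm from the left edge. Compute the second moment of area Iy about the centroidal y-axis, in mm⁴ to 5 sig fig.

Treat the section as a set of non-overlapping primitives; coordinates are from the bounding-box lower-left.
Plate: 160 × 50, A = 8 000 mm², x = 80 mm, Ī = 17 066 667 mm⁴.
Hole 1 (subtracted): ⌀16, A = 201.0619 mm², x = 40 mm, Ī = 3216.991 mm⁴.
Hole 2 (subtracted): ⌀16, A = 201.0619 mm², x = 80 mm, Ī = 3216.991 mm⁴.
Hole 3 (subtracted): ⌀16, A = 201.0619 mm², x = 120 mm, Ī = 3216.991 mm⁴.
By symmetry the centroid is at mid-width, x̄ = 80 mm.
Transfer each piece to the centroidal y-axis using Ī + A·d² with d = x − 80:
  plate: d = 0 mm → contributes +17 066 667 mm⁴
  hole 1: d = -40 mm → contributes −324916.1 mm⁴
  hole 2: d = 0 mm → contributes −3216.991 mm⁴
  hole 3: d = 40 mm → contributes −324916.1 mm⁴
Total I = 16 413 618 mm⁴.

Iy ≈ 1.6414 × 10⁷ mm⁴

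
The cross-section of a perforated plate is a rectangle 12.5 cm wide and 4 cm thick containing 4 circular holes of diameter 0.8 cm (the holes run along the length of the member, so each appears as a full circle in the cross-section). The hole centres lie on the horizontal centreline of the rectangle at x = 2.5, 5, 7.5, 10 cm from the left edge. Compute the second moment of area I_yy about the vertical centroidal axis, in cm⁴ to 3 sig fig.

I_yy ≈ 635 cm⁴

Treat the section as a set of non-overlapping primitives; coordinates are from the bounding-box lower-left.
Plate: 12.5 × 4, A = 50 cm², x = 6.25 cm, Ī = 651.04 cm⁴.
Hole 1 (subtracted): ⌀0.8, A = 0.50265 cm², x = 2.5 cm, Ī = 0.020106 cm⁴.
Hole 2 (subtracted): ⌀0.8, A = 0.50265 cm², x = 5 cm, Ī = 0.020106 cm⁴.
Hole 3 (subtracted): ⌀0.8, A = 0.50265 cm², x = 7.5 cm, Ī = 0.020106 cm⁴.
Hole 4 (subtracted): ⌀0.8, A = 0.50265 cm², x = 10 cm, Ī = 0.020106 cm⁴.
By symmetry the centroid is at mid-width, x̄ = 6.25 cm.
Transfer each piece to the vertical centroidal axis using Ī + A·d² with d = x − 6.25:
  plate: d = 0 cm → contributes +651.04 cm⁴
  hole 1: d = -3.75 cm → contributes −7.0887 cm⁴
  hole 2: d = -1.25 cm → contributes −0.8055 cm⁴
  hole 3: d = 1.25 cm → contributes −0.8055 cm⁴
  hole 4: d = 3.75 cm → contributes −7.0887 cm⁴
Total I = 635.25 cm⁴.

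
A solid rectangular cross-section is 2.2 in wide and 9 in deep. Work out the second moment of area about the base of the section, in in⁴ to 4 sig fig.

The section: 2.2 × 9, A = 19.8 in², y = 4.5 in, Ī = 133.65 in⁴.
Transfer it to the bottom edge using Ī + A·d² with d = y − 0:
  the section: d = 4.5 in → contributes +534.6 in⁴
Total I = 534.6 in⁴.

I_base ≈ 534.6 in⁴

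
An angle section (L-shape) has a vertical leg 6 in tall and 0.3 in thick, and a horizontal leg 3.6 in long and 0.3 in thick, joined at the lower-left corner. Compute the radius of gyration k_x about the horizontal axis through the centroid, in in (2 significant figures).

k_x ≈ 1.9 in

Break the section into simple shapes (no overlaps), measuring from the bottom-left corner of the bounding box.
Vertical leg: 0.3 × 6, A = 1.8 in², y = 3 in, Ī = 5.4 in⁴.
Horizontal leg (remainder): 3.3 × 0.3, A = 0.99 in², y = 0.15 in, Ī = 0.007425 in⁴.
Centroid: ȳ = ΣA·y / ΣA = 1.989 in.
Transfer each piece to the horizontal axis through the centroid using Ī + A·d² with d = y − 1.989:
  vertical leg: d = 1.011 in → contributes +7.241 in⁴
  horizontal leg (remainder): d = -1.839 in → contributes +3.354 in⁴
Total I = 10.6 in⁴.
Radius of gyration: k = √(I/A) = √(10.6 / 2.79) = 1.949 in.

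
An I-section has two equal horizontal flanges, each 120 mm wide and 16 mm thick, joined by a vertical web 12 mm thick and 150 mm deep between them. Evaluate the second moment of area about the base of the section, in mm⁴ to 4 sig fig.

I_base ≈ 7.662 × 10⁷ mm⁴

Decompose the section into non-overlapping parts with the origin at the bottom-left of its bounding rectangle.
Bottom flange: 120 × 16, A = 1 920 mm², y = 8 mm, Ī = 40 960 mm⁴.
Web: 12 × 150, A = 1 800 mm², y = 91 mm, Ī = 3 375 000 mm⁴.
Top flange: 120 × 16, A = 1 920 mm², y = 174 mm, Ī = 40 960 mm⁴.
Transfer each piece to the base of the section using Ī + A·d² with d = y − 0:
  bottom flange: d = 8 mm → contributes +163 840 mm⁴
  web: d = 91 mm → contributes +18 280 800 mm⁴
  top flange: d = 174 mm → contributes +58 170 880 mm⁴
Total I = 76 615 520 mm⁴.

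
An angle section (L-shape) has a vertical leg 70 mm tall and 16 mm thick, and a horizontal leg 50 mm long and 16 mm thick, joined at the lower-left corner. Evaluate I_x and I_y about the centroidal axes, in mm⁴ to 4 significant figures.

Break the section into simple shapes (no overlaps), measuring from the bottom-left corner of the bounding box.
Vertical leg: 16 × 70, A = 1 120 mm², y = 35 mm, Ī = 457 333 mm⁴.
Horizontal leg (remainder): 34 × 16, A = 544 mm², y = 8 mm, Ī = 11605.3 mm⁴.
Centroid: ȳ = ΣA·y / ΣA = 26.1731 mm.
Transfer each piece to the centroidal x-axis using Ī + A·d² with d = y − 26.1731:
  vertical leg: d = 8.82692 mm → contributes +544 598 mm⁴
  horizontal leg (remainder): d = -18.1731 mm → contributes +191 267 mm⁴
Total I = 735 865 mm⁴.
For the y-axis: x̄ = 16.1731 mm.
Repeating about the centroidal y-axis gives I_y = 305 145 mm⁴.

I_x ≈ 7.359 × 10⁵ mm⁴, I_y ≈ 3.051 × 10⁵ mm⁴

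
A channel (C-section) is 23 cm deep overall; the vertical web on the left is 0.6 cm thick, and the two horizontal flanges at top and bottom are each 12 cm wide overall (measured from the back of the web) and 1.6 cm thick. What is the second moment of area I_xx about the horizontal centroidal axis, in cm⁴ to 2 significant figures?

Split into non-overlapping primitives; take the origin at the lower-left of the bounding box.
Web: 0.6 × 23, A = 13.8 cm², y = 11.5 cm, Ī = 608.4 cm⁴.
Top flange (beyond web): 11.4 × 1.6, A = 18.24 cm², y = 22.2 cm, Ī = 3.891 cm⁴.
Bottom flange (beyond web): 11.4 × 1.6, A = 18.24 cm², y = 0.8 cm, Ī = 3.891 cm⁴.
By symmetry the centroid is at mid-height, ȳ = 11.5 cm.
Transfer each piece to the horizontal centroidal axis using Ī + A·d² with d = y − 11.5:
  web: d = 0 cm → contributes +608.4 cm⁴
  top flange (beyond web): d = 10.7 cm → contributes +2 092 cm⁴
  bottom flange (beyond web): d = -10.7 cm → contributes +2 092 cm⁴
Total I = 4 793 cm⁴.

I_xx ≈ 4800 cm⁴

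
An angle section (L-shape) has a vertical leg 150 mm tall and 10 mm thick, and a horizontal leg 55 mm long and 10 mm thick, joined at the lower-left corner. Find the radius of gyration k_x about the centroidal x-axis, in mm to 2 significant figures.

Break the section into simple shapes (no overlaps), measuring from the bottom-left corner of the bounding box.
Vertical leg: 10 × 150, A = 1 500 mm², y = 75 mm, Ī = 2 812 500 mm⁴.
Horizontal leg (remainder): 45 × 10, A = 450 mm², y = 5 mm, Ī = 3 750 mm⁴.
Centroid: ȳ = ΣA·y / ΣA = 58.85 mm.
Transfer each piece to the centroidal x-axis using Ī + A·d² with d = y − 58.85:
  vertical leg: d = 16.15 mm → contributes +3 203 920 mm⁴
  horizontal leg (remainder): d = -53.85 mm → contributes +1 308 484 mm⁴
Total I = 4 512 404 mm⁴.
Radius of gyration: k = √(I/A) = √(4 512 404 / 1 950) = 48.1 mm.

k_x ≈ 48 mm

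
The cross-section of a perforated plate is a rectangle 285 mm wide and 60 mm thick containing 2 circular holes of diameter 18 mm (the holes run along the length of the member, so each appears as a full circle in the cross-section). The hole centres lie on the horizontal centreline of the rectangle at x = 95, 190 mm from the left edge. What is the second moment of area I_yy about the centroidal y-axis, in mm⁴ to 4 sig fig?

I_yy ≈ 1.146 × 10⁸ mm⁴

Break the section into simple shapes (no overlaps), measuring from the bottom-left corner of the bounding box.
Plate: 285 × 60, A = 17 100 mm², x = 142.5 mm, Ī = 115 745 625 mm⁴.
Hole 1 (subtracted): ⌀18, A = 254.469 mm², x = 95 mm, Ī = 5 153 mm⁴.
Hole 2 (subtracted): ⌀18, A = 254.469 mm², x = 190 mm, Ī = 5 153 mm⁴.
By symmetry the centroid is at mid-width, x̄ = 142.5 mm.
Transfer each piece to the centroidal y-axis using Ī + A·d² with d = x − 142.5:
  plate: d = 0 mm → contributes +115 745 625 mm⁴
  hole 1: d = -47.5 mm → contributes −579 299 mm⁴
  hole 2: d = 47.5 mm → contributes −579 299 mm⁴
Total I = 114 587 028 mm⁴.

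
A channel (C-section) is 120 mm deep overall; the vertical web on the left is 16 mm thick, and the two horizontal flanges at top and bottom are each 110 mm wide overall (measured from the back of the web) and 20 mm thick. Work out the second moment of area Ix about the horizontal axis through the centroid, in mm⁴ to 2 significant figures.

Break the section into simple shapes (no overlaps), measuring from the bottom-left corner of the bounding box.
Web: 16 × 120, A = 1 920 mm², y = 60 mm, Ī = 2 304 000 mm⁴.
Top flange (beyond web): 94 × 20, A = 1 880 mm², y = 110 mm, Ī = 62 667 mm⁴.
Bottom flange (beyond web): 94 × 20, A = 1 880 mm², y = 10 mm, Ī = 62 667 mm⁴.
By symmetry the centroid is at mid-height, ȳ = 60 mm.
Transfer each piece to the horizontal axis through the centroid using Ī + A·d² with d = y − 60:
  web: d = 0 mm → contributes +2 304 000 mm⁴
  top flange (beyond web): d = 50 mm → contributes +4 762 667 mm⁴
  bottom flange (beyond web): d = -50 mm → contributes +4 762 667 mm⁴
Total I = 11 829 333 mm⁴.

Ix ≈ 1.2 × 10⁷ mm⁴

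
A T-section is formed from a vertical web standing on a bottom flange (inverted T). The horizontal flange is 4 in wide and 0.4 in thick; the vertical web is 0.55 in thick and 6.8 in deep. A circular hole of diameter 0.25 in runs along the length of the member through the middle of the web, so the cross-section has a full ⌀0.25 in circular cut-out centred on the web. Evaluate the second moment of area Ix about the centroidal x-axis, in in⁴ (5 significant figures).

Ix ≈ 28.898 in⁴

Treat the section as a set of non-overlapping primitives; coordinates are from the bounding-box lower-left.
Flange: 4 × 0.4, A = 1.6 in², y = 0.2 in, Ī = 0.02133333 in⁴.
Web: 0.55 × 6.8, A = 3.74 in², y = 3.8 in, Ī = 14.41147 in⁴.
Hole (subtracted): ⌀0.25, A = 0.04908739 in², y = 3.8 in, Ī = 0.0001917476 in⁴.
Centroid: ȳ = ΣA·y / ΣA = 2.711341 in.
Transfer each piece to the centroidal x-axis using Ī + A·d² with d = y − 2.711341:
  flange: d = -2.511341 in → contributes +10.11227 in⁴
  web: d = 1.088659 in → contributes +18.84403 in⁴
  hole: d = 1.088659 in → contributes −0.05836906 in⁴
Total I = 28.89793 in⁴.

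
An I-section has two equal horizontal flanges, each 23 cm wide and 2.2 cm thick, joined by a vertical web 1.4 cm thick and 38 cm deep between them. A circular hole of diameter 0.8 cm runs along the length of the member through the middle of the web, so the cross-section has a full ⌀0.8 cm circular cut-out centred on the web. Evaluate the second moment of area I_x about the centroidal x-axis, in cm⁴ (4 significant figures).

Break the section into simple shapes (no overlaps), measuring from the bottom-left corner of the bounding box.
Bottom flange: 23 × 2.2, A = 50.6 cm², y = 1.1 cm, Ī = 20.4087 cm⁴.
Web: 1.4 × 38, A = 53.2 cm², y = 21.2 cm, Ī = 6401.73 cm⁴.
Top flange: 23 × 2.2, A = 50.6 cm², y = 41.3 cm, Ī = 20.4087 cm⁴.
Hole (subtracted): ⌀0.8, A = 0.502655 cm², y = 21.2 cm, Ī = 0.0201062 cm⁴.
By symmetry the centroid is at mid-height, ȳ = 21.2 cm.
Transfer each piece to the centroidal x-axis using Ī + A·d² with d = y − 21.2:
  bottom flange: d = -20.1 cm → contributes +20463.3 cm⁴
  web: d = 0 cm → contributes +6401.73 cm⁴
  top flange: d = 20.1 cm → contributes +20463.3 cm⁴
  hole: d = 0 cm → contributes −0.0201062 cm⁴
Total I = 47328.3 cm⁴.

I_x ≈ 4.733 × 10⁴ cm⁴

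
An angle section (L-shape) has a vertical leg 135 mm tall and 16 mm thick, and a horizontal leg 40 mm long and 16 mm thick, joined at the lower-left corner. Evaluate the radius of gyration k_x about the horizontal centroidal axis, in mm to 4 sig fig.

k_x ≈ 41.79 mm

Decompose the section into non-overlapping parts with the origin at the bottom-left of its bounding rectangle.
Vertical leg: 16 × 135, A = 2 160 mm², y = 67.5 mm, Ī = 3 280 500 mm⁴.
Horizontal leg (remainder): 24 × 16, A = 384 mm², y = 8 mm, Ī = 8 192 mm⁴.
Centroid: ȳ = ΣA·y / ΣA = 58.5189 mm.
Transfer each piece to the horizontal centroidal axis using Ī + A·d² with d = y − 58.5189:
  vertical leg: d = 8.98113 mm → contributes +3 454 727 mm⁴
  horizontal leg (remainder): d = -50.5189 mm → contributes +988 220 mm⁴
Total I = 4 442 947 mm⁴.
Radius of gyration: k = √(I/A) = √(4 442 947 / 2 544) = 41.7904 mm.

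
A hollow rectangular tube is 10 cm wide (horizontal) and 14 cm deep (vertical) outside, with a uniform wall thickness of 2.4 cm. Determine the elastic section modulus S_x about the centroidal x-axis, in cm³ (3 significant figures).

Decompose the section into non-overlapping parts with the origin at the bottom-left of its bounding rectangle.
Outer rectangle: 10 × 14, A = 140 cm², y = 7 cm, Ī = 2286.7 cm⁴.
Inner void (subtracted): 5.2 × 9.2, A = 47.84 cm², y = 7 cm, Ī = 337.43 cm⁴.
By symmetry the centroid is at mid-height, ȳ = 7 cm.
All pieces are centred on the centroidal x-axis, so I = ΣĪ (holes subtracted) = 1949.2 cm⁴.
Extreme fibre distance c = 7 cm; S = I/c = 278.46 cm³.

S_x ≈ 278 cm³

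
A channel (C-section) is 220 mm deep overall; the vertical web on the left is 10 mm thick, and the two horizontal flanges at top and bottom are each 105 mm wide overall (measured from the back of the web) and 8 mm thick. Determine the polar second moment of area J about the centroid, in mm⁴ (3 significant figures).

J ≈ 2.96 × 10⁷ mm⁴

Break the section into simple shapes (no overlaps), measuring from the bottom-left corner of the bounding box.
Web: 10 × 220, A = 2 200 mm², y = 110 mm, Ī = 8 873 333 mm⁴.
Top flange (beyond web): 95 × 8, A = 760 mm², y = 216 mm, Ī = 4053.3 mm⁴.
Bottom flange (beyond web): 95 × 8, A = 760 mm², y = 4 mm, Ī = 4053.3 mm⁴.
By symmetry the centroid is at mid-height, ȳ = 110 mm.
Transfer each piece to the centroidal x-axis using Ī + A·d² with d = y − 110:
  web: d = 0 mm → contributes +8 873 333 mm⁴
  top flange (beyond web): d = 106 mm → contributes +8 543 413 mm⁴
  bottom flange (beyond web): d = -106 mm → contributes +8 543 413 mm⁴
Total I = 25 960 160 mm⁴.
For the y-axis: x̄ = 26.452 mm.
Repeating about the centroidal y-axis gives I_y = 3 639 161 mm⁴.
Polar second moment: J = I_x + I_y = 29 599 321 mm⁴.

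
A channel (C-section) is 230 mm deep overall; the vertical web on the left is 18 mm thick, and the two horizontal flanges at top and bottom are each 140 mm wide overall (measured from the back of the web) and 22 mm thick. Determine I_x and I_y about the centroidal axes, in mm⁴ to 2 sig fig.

I_x ≈ 7.7 × 10⁷ mm⁴, I_y ≈ 1.8 × 10⁷ mm⁴

Split into non-overlapping primitives; take the origin at the lower-left of the bounding box.
Web: 18 × 230, A = 4 140 mm², y = 115 mm, Ī = 18 250 500 mm⁴.
Top flange (beyond web): 122 × 22, A = 2 684 mm², y = 219 mm, Ī = 108 255 mm⁴.
Bottom flange (beyond web): 122 × 22, A = 2 684 mm², y = 11 mm, Ī = 108 255 mm⁴.
By symmetry the centroid is at mid-height, ȳ = 115 mm.
Transfer each piece to the centroidal x-axis using Ī + A·d² with d = y − 115:
  web: d = 0 mm → contributes +18 250 500 mm⁴
  top flange (beyond web): d = 104 mm → contributes +29 138 399 mm⁴
  bottom flange (beyond web): d = -104 mm → contributes +29 138 399 mm⁴
Total I = 76 527 297 mm⁴.
For the y-axis: x̄ = 48.52 mm.
Repeating about the centroidal y-axis gives I_y = 18 222 902 mm⁴.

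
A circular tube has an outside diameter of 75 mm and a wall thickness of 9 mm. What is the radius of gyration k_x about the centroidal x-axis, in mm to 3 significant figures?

Decompose the section into non-overlapping parts with the origin at the bottom-left of its bounding rectangle.
Outer circle: ⌀75, A = 4417.9 mm², y = 37.5 mm, Ī = 1 553 156 mm⁴.
Bore (subtracted): ⌀57, A = 2551.8 mm², y = 37.5 mm, Ī = 518 166 mm⁴.
By symmetry the centroid is at mid-height, ȳ = 37.5 mm.
All pieces are centred on the centroidal x-axis, so I = ΣĪ (holes subtracted) = 1 034 989 mm⁴.
Radius of gyration: k = √(I/A) = √(1 034 989 / 1866.1) = 23.55 mm.

k_x ≈ 23.6 mm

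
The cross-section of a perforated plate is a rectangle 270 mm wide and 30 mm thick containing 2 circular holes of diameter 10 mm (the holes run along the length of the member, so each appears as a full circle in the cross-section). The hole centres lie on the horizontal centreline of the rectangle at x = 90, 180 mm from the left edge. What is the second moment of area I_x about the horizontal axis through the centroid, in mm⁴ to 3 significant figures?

Split into non-overlapping primitives; take the origin at the lower-left of the bounding box.
Plate: 270 × 30, A = 8 100 mm², y = 15 mm, Ī = 607 500 mm⁴.
Hole 1 (subtracted): ⌀10, A = 78.54 mm², y = 15 mm, Ī = 490.87 mm⁴.
Hole 2 (subtracted): ⌀10, A = 78.54 mm², y = 15 mm, Ī = 490.87 mm⁴.
By symmetry the centroid is at mid-height, ȳ = 15 mm.
All pieces are centred on the horizontal axis through the centroid, so I = ΣĪ (holes subtracted) = 606 518 mm⁴.

I_x ≈ 6.07 × 10⁵ mm⁴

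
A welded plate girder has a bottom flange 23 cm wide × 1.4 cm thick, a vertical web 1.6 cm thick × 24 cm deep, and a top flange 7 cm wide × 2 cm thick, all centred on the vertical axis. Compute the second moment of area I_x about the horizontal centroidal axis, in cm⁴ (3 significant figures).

I_x ≈ 8800 cm⁴

Split into non-overlapping primitives; take the origin at the lower-left of the bounding box.
Bottom plate: 23 × 1.4, A = 32.2 cm², y = 0.7 cm, Ī = 5.2593 cm⁴.
Web plate: 1.6 × 24, A = 38.4 cm², y = 13.4 cm, Ī = 1843.2 cm⁴.
Top plate: 7 × 2, A = 14 cm², y = 26.4 cm, Ī = 4.6667 cm⁴.
Centroid: ȳ = ΣA·y / ΣA = 10.717 cm.
Transfer each piece to the horizontal centroidal axis using Ī + A·d² with d = y − 10.717:
  bottom plate: d = -10.017 cm → contributes +3236.5 cm⁴
  web plate: d = 2.6825 cm → contributes +2119.5 cm⁴
  top plate: d = 15.683 cm → contributes +3447.8 cm⁴
Total I = 8803.9 cm⁴.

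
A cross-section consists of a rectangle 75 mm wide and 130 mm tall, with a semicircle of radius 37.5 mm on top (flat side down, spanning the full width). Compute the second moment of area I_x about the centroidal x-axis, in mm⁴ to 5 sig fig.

I_x ≈ 2.5739 × 10⁷ mm⁴

Split into non-overlapping primitives; take the origin at the lower-left of the bounding box.
Rectangular body: 75 × 130, A = 9 750 mm², y = 65 mm, Ī = 13 731 250 mm⁴.
Semicircular cap: semicircle r = 37.5, A = 2208.932 mm², y = 145.9155 mm, Ī = 217048.7 mm⁴.
Centroid: ȳ = ΣA·y / ΣA = 79.94589 mm.
Transfer each piece to the centroidal x-axis using Ī + A·d² with d = y − 79.94589:
  rectangular body: d = -14.94589 mm → contributes +15 909 201 mm⁴
  semicircular cap: d = 65.96961 mm → contributes +9 830 298 mm⁴
Total I = 25 739 499 mm⁴.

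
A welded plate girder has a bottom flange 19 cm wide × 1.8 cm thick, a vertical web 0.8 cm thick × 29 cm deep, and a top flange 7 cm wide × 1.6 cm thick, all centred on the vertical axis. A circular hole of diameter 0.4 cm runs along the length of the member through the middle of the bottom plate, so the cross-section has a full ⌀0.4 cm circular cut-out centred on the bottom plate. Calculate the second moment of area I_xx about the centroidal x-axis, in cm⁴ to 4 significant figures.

Break the section into simple shapes (no overlaps), measuring from the bottom-left corner of the bounding box.
Bottom plate: 19 × 1.8, A = 34.2 cm², y = 0.9 cm, Ī = 9.234 cm⁴.
Web plate: 0.8 × 29, A = 23.2 cm², y = 16.3 cm, Ī = 1625.93 cm⁴.
Top plate: 7 × 1.6, A = 11.2 cm², y = 31.6 cm, Ī = 2.38933 cm⁴.
Hole (subtracted): ⌀0.4, A = 0.125664 cm², y = 0.9 cm, Ī = 0.00125664 cm⁴.
Centroid: ȳ = ΣA·y / ΣA = 11.1392 cm.
Transfer each piece to the centroidal x-axis using Ī + A·d² with d = y − 11.1392:
  bottom plate: d = -10.2392 cm → contributes +3594.78 cm⁴
  web plate: d = 5.16084 cm → contributes +2243.85 cm⁴
  top plate: d = 20.4608 cm → contributes +4691.22 cm⁴
  hole: d = -10.2392 cm → contributes −13.1759 cm⁴
Total I = 10516.7 cm⁴.

I_xx ≈ 1.052 × 10⁴ cm⁴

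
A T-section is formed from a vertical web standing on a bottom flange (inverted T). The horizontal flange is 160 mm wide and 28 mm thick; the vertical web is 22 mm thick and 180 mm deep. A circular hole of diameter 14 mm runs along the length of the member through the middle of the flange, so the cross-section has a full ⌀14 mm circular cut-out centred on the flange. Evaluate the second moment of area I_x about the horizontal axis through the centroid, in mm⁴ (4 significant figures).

Break the section into simple shapes (no overlaps), measuring from the bottom-left corner of the bounding box.
Flange: 160 × 28, A = 4 480 mm², y = 14 mm, Ī = 292 693 mm⁴.
Web: 22 × 180, A = 3 960 mm², y = 118 mm, Ī = 10 692 000 mm⁴.
Hole (subtracted): ⌀14, A = 153.938 mm², y = 14 mm, Ī = 1885.74 mm⁴.
Centroid: ȳ = ΣA·y / ΣA = 63.7027 mm.
Transfer each piece to the horizontal axis through the centroid using Ī + A·d² with d = y − 63.7027:
  flange: d = -49.7027 mm → contributes +11 359 918 mm⁴
  web: d = 54.2973 mm → contributes +22 366 841 mm⁴
  hole: d = -49.7027 mm → contributes −382 169 mm⁴
Total I = 33 344 590 mm⁴.

I_x ≈ 3.334 × 10⁷ mm⁴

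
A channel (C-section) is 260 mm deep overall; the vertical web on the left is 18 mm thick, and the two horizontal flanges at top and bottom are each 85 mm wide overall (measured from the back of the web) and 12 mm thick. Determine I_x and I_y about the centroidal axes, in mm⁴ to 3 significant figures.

Treat the section as a set of non-overlapping primitives; coordinates are from the bounding-box lower-left.
Web: 18 × 260, A = 4 680 mm², y = 130 mm, Ī = 26 364 000 mm⁴.
Top flange (beyond web): 67 × 12, A = 804 mm², y = 254 mm, Ī = 9 648 mm⁴.
Bottom flange (beyond web): 67 × 12, A = 804 mm², y = 6 mm, Ī = 9 648 mm⁴.
By symmetry the centroid is at mid-height, ȳ = 130 mm.
Transfer each piece to the centroidal x-axis using Ī + A·d² with d = y − 130:
  web: d = 0 mm → contributes +26 364 000 mm⁴
  top flange (beyond web): d = 124 mm → contributes +12 371 952 mm⁴
  bottom flange (beyond web): d = -124 mm → contributes +12 371 952 mm⁴
Total I = 51 107 904 mm⁴.
For the y-axis: x̄ = 19.868 mm.
Repeating about the centroidal y-axis gives I_y = 2 889 595 mm⁴.

I_x ≈ 5.11 × 10⁷ mm⁴, I_y ≈ 2.89 × 10⁶ mm⁴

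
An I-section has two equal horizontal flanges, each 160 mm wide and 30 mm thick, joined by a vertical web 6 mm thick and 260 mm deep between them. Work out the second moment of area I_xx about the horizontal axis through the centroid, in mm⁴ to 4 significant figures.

I_xx ≈ 2.113 × 10⁸ mm⁴

Decompose the section into non-overlapping parts with the origin at the bottom-left of its bounding rectangle.
Bottom flange: 160 × 30, A = 4 800 mm², y = 15 mm, Ī = 360 000 mm⁴.
Web: 6 × 260, A = 1 560 mm², y = 160 mm, Ī = 8 788 000 mm⁴.
Top flange: 160 × 30, A = 4 800 mm², y = 305 mm, Ī = 360 000 mm⁴.
By symmetry the centroid is at mid-height, ȳ = 160 mm.
Transfer each piece to the horizontal axis through the centroid using Ī + A·d² with d = y − 160:
  bottom flange: d = -145 mm → contributes +101 280 000 mm⁴
  web: d = 0 mm → contributes +8 788 000 mm⁴
  top flange: d = 145 mm → contributes +101 280 000 mm⁴
Total I = 211 348 000 mm⁴.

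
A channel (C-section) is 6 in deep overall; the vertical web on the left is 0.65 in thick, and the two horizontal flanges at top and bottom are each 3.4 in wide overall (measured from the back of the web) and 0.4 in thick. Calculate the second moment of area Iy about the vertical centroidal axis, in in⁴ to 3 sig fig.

Treat the section as a set of non-overlapping primitives; coordinates are from the bounding-box lower-left.
Web: 0.65 × 6, A = 3.9 in², x = 0.325 in, Ī = 0.13731 in⁴.
Top flange (beyond web): 2.75 × 0.4, A = 1.1 in², x = 2.025 in, Ī = 0.69323 in⁴.
Bottom flange (beyond web): 2.75 × 0.4, A = 1.1 in², x = 2.025 in, Ī = 0.69323 in⁴.
Centroid: x̄ = ΣA·x / ΣA = 0.93811 in.
Transfer each piece to the vertical centroidal axis using Ī + A·d² with d = x − 0.93811:
  web: d = -0.61311 in → contributes +1.6034 in⁴
  top flange (beyond web): d = 1.0869 in → contributes +1.9927 in⁴
  bottom flange (beyond web): d = 1.0869 in → contributes +1.9927 in⁴
Total I = 5.5887 in⁴.

Iy ≈ 5.59 in⁴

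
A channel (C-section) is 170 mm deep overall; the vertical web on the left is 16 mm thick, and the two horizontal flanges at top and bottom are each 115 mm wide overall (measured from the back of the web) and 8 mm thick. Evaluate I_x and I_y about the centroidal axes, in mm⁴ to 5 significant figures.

Decompose the section into non-overlapping parts with the origin at the bottom-left of its bounding rectangle.
Web: 16 × 170, A = 2 720 mm², y = 85 mm, Ī = 6 550 667 mm⁴.
Top flange (beyond web): 99 × 8, A = 792 mm², y = 166 mm, Ī = 4 224 mm⁴.
Bottom flange (beyond web): 99 × 8, A = 792 mm², y = 4 mm, Ī = 4 224 mm⁴.
By symmetry the centroid is at mid-height, ȳ = 85 mm.
Transfer each piece to the centroidal x-axis using Ī + A·d² with d = y − 85:
  web: d = 0 mm → contributes +6 550 667 mm⁴
  top flange (beyond web): d = 81 mm → contributes +5 200 536 mm⁴
  bottom flange (beyond web): d = -81 mm → contributes +5 200 536 mm⁴
Total I = 16 951 739 mm⁴.
For the y-axis: x̄ = 29.16171 mm.
Repeating about the centroidal y-axis gives I_y = 4 661 450 mm⁴.

I_x ≈ 1.6952 × 10⁷ mm⁴, I_y ≈ 4.6615 × 10⁶ mm⁴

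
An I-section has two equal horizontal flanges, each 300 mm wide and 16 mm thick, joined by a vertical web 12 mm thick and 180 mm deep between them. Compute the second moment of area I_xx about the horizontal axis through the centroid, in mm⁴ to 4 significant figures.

Break the section into simple shapes (no overlaps), measuring from the bottom-left corner of the bounding box.
Bottom flange: 300 × 16, A = 4 800 mm², y = 8 mm, Ī = 102 400 mm⁴.
Web: 12 × 180, A = 2 160 mm², y = 106 mm, Ī = 5 832 000 mm⁴.
Top flange: 300 × 16, A = 4 800 mm², y = 204 mm, Ī = 102 400 mm⁴.
By symmetry the centroid is at mid-height, ȳ = 106 mm.
Transfer each piece to the horizontal axis through the centroid using Ī + A·d² with d = y − 106:
  bottom flange: d = -98 mm → contributes +46 201 600 mm⁴
  web: d = 0 mm → contributes +5 832 000 mm⁴
  top flange: d = 98 mm → contributes +46 201 600 mm⁴
Total I = 98 235 200 mm⁴.

I_xx ≈ 9.824 × 10⁷ mm⁴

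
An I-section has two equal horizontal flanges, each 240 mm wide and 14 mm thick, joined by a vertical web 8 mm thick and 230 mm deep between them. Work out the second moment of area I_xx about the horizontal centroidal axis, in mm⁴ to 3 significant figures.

I_xx ≈ 1.08 × 10⁸ mm⁴

Break the section into simple shapes (no overlaps), measuring from the bottom-left corner of the bounding box.
Bottom flange: 240 × 14, A = 3 360 mm², y = 7 mm, Ī = 54 880 mm⁴.
Web: 8 × 230, A = 1 840 mm², y = 129 mm, Ī = 8 111 333 mm⁴.
Top flange: 240 × 14, A = 3 360 mm², y = 251 mm, Ī = 54 880 mm⁴.
By symmetry the centroid is at mid-height, ȳ = 129 mm.
Transfer each piece to the horizontal centroidal axis using Ī + A·d² with d = y − 129:
  bottom flange: d = -122 mm → contributes +50 065 120 mm⁴
  web: d = 0 mm → contributes +8 111 333 mm⁴
  top flange: d = 122 mm → contributes +50 065 120 mm⁴
Total I = 108 241 573 mm⁴.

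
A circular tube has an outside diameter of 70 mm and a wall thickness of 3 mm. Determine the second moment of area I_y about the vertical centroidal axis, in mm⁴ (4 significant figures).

I_y ≈ 3.550 × 10⁵ mm⁴

Decompose the section into non-overlapping parts with the origin at the bottom-left of its bounding rectangle.
Outer circle: ⌀70, A = 3848.45 mm², x = 35 mm, Ī = 1 178 588 mm⁴.
Bore (subtracted): ⌀64, A = 3216.99 mm², x = 35 mm, Ī = 823 550 mm⁴.
By symmetry the centroid is at mid-width, x̄ = 35 mm.
All pieces are centred on the vertical centroidal axis, so I = ΣĪ (holes subtracted) = 355 038 mm⁴.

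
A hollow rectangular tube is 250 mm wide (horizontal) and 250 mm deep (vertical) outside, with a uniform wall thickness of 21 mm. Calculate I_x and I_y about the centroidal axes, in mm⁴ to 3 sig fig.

Decompose the section into non-overlapping parts with the origin at the bottom-left of its bounding rectangle.
Outer rectangle: 250 × 250, A = 62 500 mm², y = 125 mm, Ī = 325 520 833 mm⁴.
Inner void (subtracted): 208 × 208, A = 43 264 mm², y = 125 mm, Ī = 155 981 141 mm⁴.
By symmetry the centroid is at mid-height, ȳ = 125 mm.
All pieces are centred on the centroidal x-axis, so I = ΣĪ (holes subtracted) = 169 539 692 mm⁴.
Repeating about the centroidal y-axis gives I_y = 169 539 692 mm⁴.

I_x ≈ 1.70 × 10⁸ mm⁴, I_y ≈ 1.70 × 10⁸ mm⁴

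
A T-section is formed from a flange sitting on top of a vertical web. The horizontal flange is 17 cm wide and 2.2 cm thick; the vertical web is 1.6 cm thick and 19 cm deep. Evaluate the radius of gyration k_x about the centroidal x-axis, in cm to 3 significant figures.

Break the section into simple shapes (no overlaps), measuring from the bottom-left corner of the bounding box.
Flange: 17 × 2.2, A = 37.4 cm², y = 20.1 cm, Ī = 15.085 cm⁴.
Web: 1.6 × 19, A = 30.4 cm², y = 9.5 cm, Ī = 914.53 cm⁴.
Centroid: ȳ = ΣA·y / ΣA = 15.347 cm.
Transfer each piece to the centroidal x-axis using Ī + A·d² with d = y − 15.347:
  flange: d = 4.7528 cm → contributes +859.92 cm⁴
  web: d = -5.8472 cm → contributes +1953.9 cm⁴
Total I = 2813.8 cm⁴.
Radius of gyration: k = √(I/A) = √(2813.8 / 67.8) = 6.4422 cm.

k_x ≈ 6.44 cm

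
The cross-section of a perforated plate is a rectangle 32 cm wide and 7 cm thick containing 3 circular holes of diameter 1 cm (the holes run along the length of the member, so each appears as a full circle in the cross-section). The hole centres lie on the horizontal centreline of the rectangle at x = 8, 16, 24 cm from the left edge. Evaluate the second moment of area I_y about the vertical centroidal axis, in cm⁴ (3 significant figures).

I_y ≈ 1.90 × 10⁴ cm⁴

Decompose the section into non-overlapping parts with the origin at the bottom-left of its bounding rectangle.
Plate: 32 × 7, A = 224 cm², x = 16 cm, Ī = 19 115 cm⁴.
Hole 1 (subtracted): ⌀1, A = 0.7854 cm², x = 8 cm, Ī = 0.049087 cm⁴.
Hole 2 (subtracted): ⌀1, A = 0.7854 cm², x = 16 cm, Ī = 0.049087 cm⁴.
Hole 3 (subtracted): ⌀1, A = 0.7854 cm², x = 24 cm, Ī = 0.049087 cm⁴.
By symmetry the centroid is at mid-width, x̄ = 16 cm.
Transfer each piece to the vertical centroidal axis using Ī + A·d² with d = x − 16:
  plate: d = 0 cm → contributes +19 115 cm⁴
  hole 1: d = -8 cm → contributes −50.315 cm⁴
  hole 2: d = 0 cm → contributes −0.049087 cm⁴
  hole 3: d = 8 cm → contributes −50.315 cm⁴
Total I = 19 014 cm⁴.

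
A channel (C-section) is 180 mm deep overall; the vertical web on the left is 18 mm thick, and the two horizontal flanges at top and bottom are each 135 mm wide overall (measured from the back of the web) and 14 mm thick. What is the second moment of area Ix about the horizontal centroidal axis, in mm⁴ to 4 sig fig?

Split into non-overlapping primitives; take the origin at the lower-left of the bounding box.
Web: 18 × 180, A = 3 240 mm², y = 90 mm, Ī = 8 748 000 mm⁴.
Top flange (beyond web): 117 × 14, A = 1 638 mm², y = 173 mm, Ī = 26 754 mm⁴.
Bottom flange (beyond web): 117 × 14, A = 1 638 mm², y = 7 mm, Ī = 26 754 mm⁴.
By symmetry the centroid is at mid-height, ȳ = 90 mm.
Transfer each piece to the horizontal centroidal axis using Ī + A·d² with d = y − 90:
  web: d = 0 mm → contributes +8 748 000 mm⁴
  top flange (beyond web): d = 83 mm → contributes +11 310 936 mm⁴
  bottom flange (beyond web): d = -83 mm → contributes +11 310 936 mm⁴
Total I = 31 369 872 mm⁴.

Ix ≈ 3.137 × 10⁷ mm⁴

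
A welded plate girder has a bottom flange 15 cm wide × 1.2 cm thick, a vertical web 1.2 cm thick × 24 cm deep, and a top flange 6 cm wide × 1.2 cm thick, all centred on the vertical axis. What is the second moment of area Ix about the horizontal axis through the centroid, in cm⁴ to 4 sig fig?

Decompose the section into non-overlapping parts with the origin at the bottom-left of its bounding rectangle.
Bottom plate: 15 × 1.2, A = 18 cm², y = 0.6 cm, Ī = 2.16 cm⁴.
Web plate: 1.2 × 24, A = 28.8 cm², y = 13.2 cm, Ī = 1382.4 cm⁴.
Top plate: 6 × 1.2, A = 7.2 cm², y = 25.8 cm, Ī = 0.864 cm⁴.
Centroid: ȳ = ΣA·y / ΣA = 10.68 cm.
Transfer each piece to the horizontal axis through the centroid using Ī + A·d² with d = y − 10.68:
  bottom plate: d = -10.08 cm → contributes +1831.08 cm⁴
  web plate: d = 2.52 cm → contributes +1565.29 cm⁴
  top plate: d = 15.12 cm → contributes +1646.89 cm⁴
Total I = 5043.25 cm⁴.

Ix ≈ 5043 cm⁴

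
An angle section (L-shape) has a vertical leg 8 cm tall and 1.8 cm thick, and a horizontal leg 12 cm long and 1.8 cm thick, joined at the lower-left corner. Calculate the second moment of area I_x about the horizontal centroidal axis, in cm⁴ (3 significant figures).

I_x ≈ 159 cm⁴

Treat the section as a set of non-overlapping primitives; coordinates are from the bounding-box lower-left.
Vertical leg: 1.8 × 8, A = 14.4 cm², y = 4 cm, Ī = 76.8 cm⁴.
Horizontal leg (remainder): 10.2 × 1.8, A = 18.36 cm², y = 0.9 cm, Ī = 4.9572 cm⁴.
Centroid: ȳ = ΣA·y / ΣA = 2.2626 cm.
Transfer each piece to the horizontal centroidal axis using Ī + A·d² with d = y − 2.2626:
  vertical leg: d = 1.7374 cm → contributes +120.27 cm⁴
  horizontal leg (remainder): d = -1.3626 cm → contributes +39.048 cm⁴
Total I = 159.31 cm⁴.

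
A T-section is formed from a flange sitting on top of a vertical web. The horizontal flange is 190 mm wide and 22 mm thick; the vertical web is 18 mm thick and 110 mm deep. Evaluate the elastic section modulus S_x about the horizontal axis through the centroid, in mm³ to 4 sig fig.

S_x ≈ 8.035 × 10⁴ mm³

Split into non-overlapping primitives; take the origin at the lower-left of the bounding box.
Flange: 190 × 22, A = 4 180 mm², y = 121 mm, Ī = 168 593 mm⁴.
Web: 18 × 110, A = 1 980 mm², y = 55 mm, Ī = 1 996 500 mm⁴.
Centroid: ȳ = ΣA·y / ΣA = 99.7857 mm.
Transfer each piece to the horizontal axis through the centroid using Ī + A·d² with d = y − 99.7857:
  flange: d = 21.2143 mm → contributes +2 049 785 mm⁴
  web: d = -44.7857 mm → contributes +5 967 905 mm⁴
Total I = 8 017 690 mm⁴.
Extreme fibre distance c = 99.7857 mm; S = I/c = 80349.1 mm³.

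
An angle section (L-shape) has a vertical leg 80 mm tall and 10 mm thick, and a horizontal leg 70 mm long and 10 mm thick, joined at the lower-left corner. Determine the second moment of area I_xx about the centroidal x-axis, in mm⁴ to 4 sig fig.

I_xx ≈ 8.517 × 10⁵ mm⁴

Treat the section as a set of non-overlapping primitives; coordinates are from the bounding-box lower-left.
Vertical leg: 10 × 80, A = 800 mm², y = 40 mm, Ī = 426 667 mm⁴.
Horizontal leg (remainder): 60 × 10, A = 600 mm², y = 5 mm, Ī = 5 000 mm⁴.
Centroid: ȳ = ΣA·y / ΣA = 25 mm.
Transfer each piece to the centroidal x-axis using Ī + A·d² with d = y − 25:
  vertical leg: d = 15 mm → contributes +606 667 mm⁴
  horizontal leg (remainder): d = -20 mm → contributes +245 000 mm⁴
Total I = 851 667 mm⁴.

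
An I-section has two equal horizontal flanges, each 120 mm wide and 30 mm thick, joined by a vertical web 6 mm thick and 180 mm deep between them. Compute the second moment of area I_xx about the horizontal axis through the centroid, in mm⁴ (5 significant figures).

Break the section into simple shapes (no overlaps), measuring from the bottom-left corner of the bounding box.
Bottom flange: 120 × 30, A = 3 600 mm², y = 15 mm, Ī = 270 000 mm⁴.
Web: 6 × 180, A = 1 080 mm², y = 120 mm, Ī = 2 916 000 mm⁴.
Top flange: 120 × 30, A = 3 600 mm², y = 225 mm, Ī = 270 000 mm⁴.
By symmetry the centroid is at mid-height, ȳ = 120 mm.
Transfer each piece to the horizontal axis through the centroid using Ī + A·d² with d = y − 120:
  bottom flange: d = -105 mm → contributes +39 960 000 mm⁴
  web: d = 0 mm → contributes +2 916 000 mm⁴
  top flange: d = 105 mm → contributes +39 960 000 mm⁴
Total I = 82 836 000 mm⁴.

I_xx ≈ 8.2836 × 10⁷ mm⁴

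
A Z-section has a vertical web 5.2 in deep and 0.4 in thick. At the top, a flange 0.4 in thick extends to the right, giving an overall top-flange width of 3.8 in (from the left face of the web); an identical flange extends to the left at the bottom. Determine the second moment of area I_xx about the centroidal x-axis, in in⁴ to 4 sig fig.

Break the section into simple shapes (no overlaps), measuring from the bottom-left corner of the bounding box.
Web: 0.4 × 5.2, A = 2.08 in², y = 2.6 in, Ī = 4.68693 in⁴.
Top flange (beyond web): 3.4 × 0.4, A = 1.36 in², y = 5 in, Ī = 0.0181333 in⁴.
Bottom flange (beyond web): 3.4 × 0.4, A = 1.36 in², y = 0.2 in, Ī = 0.0181333 in⁴.
Centroid: ȳ = ΣA·y / ΣA = 2.6 in.
Transfer each piece to the centroidal x-axis using Ī + A·d² with d = y − 2.6:
  web: d = 0 in → contributes +4.68693 in⁴
  top flange (beyond web): d = 2.4 in → contributes +7.85173 in⁴
  bottom flange (beyond web): d = -2.4 in → contributes +7.85173 in⁴
Total I = 20.3904 in⁴.

I_xx ≈ 20.39 in⁴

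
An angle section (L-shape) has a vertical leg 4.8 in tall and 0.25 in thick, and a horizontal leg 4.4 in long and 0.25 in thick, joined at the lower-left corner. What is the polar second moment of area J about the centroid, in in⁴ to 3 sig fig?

Treat the section as a set of non-overlapping primitives; coordinates are from the bounding-box lower-left.
Vertical leg: 0.25 × 4.8, A = 1.2 in², y = 2.4 in, Ī = 2.304 in⁴.
Horizontal leg (remainder): 4.15 × 0.25, A = 1.0375 in², y = 0.125 in, Ī = 0.0054036 in⁴.
Centroid: ȳ = ΣA·y / ΣA = 1.3451 in.
Transfer each piece to the centroidal x-axis using Ī + A·d² with d = y − 1.3451:
  vertical leg: d = 1.0549 in → contributes +3.6393 in⁴
  horizontal leg (remainder): d = -1.2201 in → contributes +1.5499 in⁴
Total I = 5.1892 in⁴.
For the y-axis: x̄ = 1.1451 in.
Repeating about the centroidal y-axis gives I_y = 4.1884 in⁴.
Polar second moment: J = I_x + I_y = 9.3776 in⁴.

J ≈ 9.38 in⁴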